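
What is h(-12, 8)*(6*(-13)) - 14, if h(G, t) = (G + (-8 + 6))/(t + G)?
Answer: -287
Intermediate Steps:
h(G, t) = (-2 + G)/(G + t) (h(G, t) = (G - 2)/(G + t) = (-2 + G)/(G + t))
h(-12, 8)*(6*(-13)) - 14 = ((-2 - 12)/(-12 + 8))*(6*(-13)) - 14 = (-14/(-4))*(-78) - 14 = -¼*(-14)*(-78) - 14 = (7/2)*(-78) - 14 = -273 - 14 = -287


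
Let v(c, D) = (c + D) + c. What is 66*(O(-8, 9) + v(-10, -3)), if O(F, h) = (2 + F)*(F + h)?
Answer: -1914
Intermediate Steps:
v(c, D) = D + 2*c (v(c, D) = (D + c) + c = D + 2*c)
66*(O(-8, 9) + v(-10, -3)) = 66*(((-8)**2 + 2*(-8) + 2*9 - 8*9) + (-3 + 2*(-10))) = 66*((64 - 16 + 18 - 72) + (-3 - 20)) = 66*(-6 - 23) = 66*(-29) = -1914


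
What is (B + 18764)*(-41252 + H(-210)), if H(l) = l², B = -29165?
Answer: -29622048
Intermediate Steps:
(B + 18764)*(-41252 + H(-210)) = (-29165 + 18764)*(-41252 + (-210)²) = -10401*(-41252 + 44100) = -10401*2848 = -29622048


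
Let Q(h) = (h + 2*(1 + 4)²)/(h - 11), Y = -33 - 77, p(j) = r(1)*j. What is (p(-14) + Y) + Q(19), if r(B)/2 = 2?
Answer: -1259/8 ≈ -157.38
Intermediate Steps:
r(B) = 4 (r(B) = 2*2 = 4)
p(j) = 4*j
Y = -110
Q(h) = (50 + h)/(-11 + h) (Q(h) = (h + 2*5²)/(-11 + h) = (h + 2*25)/(-11 + h) = (h + 50)/(-11 + h) = (50 + h)/(-11 + h))
(p(-14) + Y) + Q(19) = (4*(-14) - 110) + (50 + 19)/(-11 + 19) = (-56 - 110) + 69/8 = -166 + (⅛)*69 = -166 + 69/8 = -1259/8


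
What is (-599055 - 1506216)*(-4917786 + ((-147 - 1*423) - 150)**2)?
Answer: 9261899763606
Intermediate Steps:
(-599055 - 1506216)*(-4917786 + ((-147 - 1*423) - 150)**2) = -2105271*(-4917786 + ((-147 - 423) - 150)**2) = -2105271*(-4917786 + (-570 - 150)**2) = -2105271*(-4917786 + (-720)**2) = -2105271*(-4917786 + 518400) = -2105271*(-4399386) = 9261899763606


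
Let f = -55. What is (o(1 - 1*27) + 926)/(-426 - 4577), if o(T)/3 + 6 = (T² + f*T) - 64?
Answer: -7034/5003 ≈ -1.4060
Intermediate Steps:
o(T) = -210 - 165*T + 3*T² (o(T) = -18 + 3*((T² - 55*T) - 64) = -18 + 3*(-64 + T² - 55*T) = -18 + (-192 - 165*T + 3*T²) = -210 - 165*T + 3*T²)
(o(1 - 1*27) + 926)/(-426 - 4577) = ((-210 - 165*(1 - 1*27) + 3*(1 - 1*27)²) + 926)/(-426 - 4577) = ((-210 - 165*(1 - 27) + 3*(1 - 27)²) + 926)/(-5003) = ((-210 - 165*(-26) + 3*(-26)²) + 926)*(-1/5003) = ((-210 + 4290 + 3*676) + 926)*(-1/5003) = ((-210 + 4290 + 2028) + 926)*(-1/5003) = (6108 + 926)*(-1/5003) = 7034*(-1/5003) = -7034/5003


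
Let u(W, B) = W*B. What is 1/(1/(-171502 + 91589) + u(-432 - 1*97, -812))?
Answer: 79913/34326469323 ≈ 2.3280e-6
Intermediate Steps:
u(W, B) = B*W
1/(1/(-171502 + 91589) + u(-432 - 1*97, -812)) = 1/(1/(-171502 + 91589) - 812*(-432 - 1*97)) = 1/(1/(-79913) - 812*(-432 - 97)) = 1/(-1/79913 - 812*(-529)) = 1/(-1/79913 + 429548) = 1/(34326469323/79913) = 79913/34326469323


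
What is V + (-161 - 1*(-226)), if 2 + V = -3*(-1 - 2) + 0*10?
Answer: 72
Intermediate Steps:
V = 7 (V = -2 + (-3*(-1 - 2) + 0*10) = -2 + (-3*(-3) + 0) = -2 + (9 + 0) = -2 + 9 = 7)
V + (-161 - 1*(-226)) = 7 + (-161 - 1*(-226)) = 7 + (-161 + 226) = 7 + 65 = 72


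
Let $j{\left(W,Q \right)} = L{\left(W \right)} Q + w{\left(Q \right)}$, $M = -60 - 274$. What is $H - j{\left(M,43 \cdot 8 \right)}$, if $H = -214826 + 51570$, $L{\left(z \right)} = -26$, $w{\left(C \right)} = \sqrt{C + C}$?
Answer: $-154312 - 4 \sqrt{43} \approx -1.5434 \cdot 10^{5}$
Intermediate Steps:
$w{\left(C \right)} = \sqrt{2} \sqrt{C}$ ($w{\left(C \right)} = \sqrt{2 C} = \sqrt{2} \sqrt{C}$)
$M = -334$
$j{\left(W,Q \right)} = - 26 Q + \sqrt{2} \sqrt{Q}$
$H = -163256$
$H - j{\left(M,43 \cdot 8 \right)} = -163256 - \left(- 26 \cdot 43 \cdot 8 + \sqrt{2} \sqrt{43 \cdot 8}\right) = -163256 - \left(\left(-26\right) 344 + \sqrt{2} \sqrt{344}\right) = -163256 - \left(-8944 + \sqrt{2} \cdot 2 \sqrt{86}\right) = -163256 - \left(-8944 + 4 \sqrt{43}\right) = -163256 + \left(8944 - 4 \sqrt{43}\right) = -154312 - 4 \sqrt{43}$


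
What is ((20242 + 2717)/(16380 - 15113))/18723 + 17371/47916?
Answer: 137725225885/378888438852 ≈ 0.36350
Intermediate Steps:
((20242 + 2717)/(16380 - 15113))/18723 + 17371/47916 = (22959/1267)*(1/18723) + 17371*(1/47916) = (22959*(1/1267))*(1/18723) + 17371/47916 = (22959/1267)*(1/18723) + 17371/47916 = 7653/7907347 + 17371/47916 = 137725225885/378888438852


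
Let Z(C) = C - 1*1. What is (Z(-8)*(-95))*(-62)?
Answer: -53010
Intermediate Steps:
Z(C) = -1 + C (Z(C) = C - 1 = -1 + C)
(Z(-8)*(-95))*(-62) = ((-1 - 8)*(-95))*(-62) = -9*(-95)*(-62) = 855*(-62) = -53010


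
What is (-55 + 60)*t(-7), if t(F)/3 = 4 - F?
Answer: 165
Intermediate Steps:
t(F) = 12 - 3*F (t(F) = 3*(4 - F) = 12 - 3*F)
(-55 + 60)*t(-7) = (-55 + 60)*(12 - 3*(-7)) = 5*(12 + 21) = 5*33 = 165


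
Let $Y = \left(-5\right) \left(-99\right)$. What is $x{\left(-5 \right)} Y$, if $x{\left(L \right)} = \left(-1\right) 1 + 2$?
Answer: $495$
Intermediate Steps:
$x{\left(L \right)} = 1$ ($x{\left(L \right)} = -1 + 2 = 1$)
$Y = 495$
$x{\left(-5 \right)} Y = 1 \cdot 495 = 495$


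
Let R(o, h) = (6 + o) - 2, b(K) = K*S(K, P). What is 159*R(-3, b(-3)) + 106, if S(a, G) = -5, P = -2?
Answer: 265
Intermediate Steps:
b(K) = -5*K (b(K) = K*(-5) = -5*K)
R(o, h) = 4 + o
159*R(-3, b(-3)) + 106 = 159*(4 - 3) + 106 = 159*1 + 106 = 159 + 106 = 265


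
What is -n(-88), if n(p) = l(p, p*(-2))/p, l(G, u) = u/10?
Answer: ⅕ ≈ 0.20000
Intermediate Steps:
l(G, u) = u/10 (l(G, u) = u*(⅒) = u/10)
n(p) = -⅕ (n(p) = ((p*(-2))/10)/p = ((-2*p)/10)/p = (-p/5)/p = -⅕)
-n(-88) = -1*(-⅕) = ⅕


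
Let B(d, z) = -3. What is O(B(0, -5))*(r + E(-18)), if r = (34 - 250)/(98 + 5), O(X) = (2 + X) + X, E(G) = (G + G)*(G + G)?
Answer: -533088/103 ≈ -5175.6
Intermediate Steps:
E(G) = 4*G² (E(G) = (2*G)*(2*G) = 4*G²)
O(X) = 2 + 2*X
r = -216/103 ≈ -2.0971
O(B(0, -5))*(r + E(-18)) = (2 + 2*(-3))*(-216/103 + 4*(-18)²) = (2 - 6)*(-216/103 + 4*324) = -4*(-216/103 + 1296) = -4*133272/103 = -533088/103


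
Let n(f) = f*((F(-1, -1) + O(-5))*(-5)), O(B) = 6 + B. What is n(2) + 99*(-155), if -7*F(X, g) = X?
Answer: -107495/7 ≈ -15356.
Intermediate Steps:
F(X, g) = -X/7
n(f) = -40*f/7 (n(f) = f*((-⅐*(-1) + (6 - 5))*(-5)) = f*((⅐ + 1)*(-5)) = f*((8/7)*(-5)) = f*(-40/7) = -40*f/7)
n(2) + 99*(-155) = -40/7*2 + 99*(-155) = -80/7 - 15345 = -107495/7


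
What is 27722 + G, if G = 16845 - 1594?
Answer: 42973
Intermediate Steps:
G = 15251
27722 + G = 27722 + 15251 = 42973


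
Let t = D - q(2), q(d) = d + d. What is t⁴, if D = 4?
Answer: 0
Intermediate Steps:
q(d) = 2*d
t = 0 (t = 4 - 2*2 = 4 - 1*4 = 4 - 4 = 0)
t⁴ = 0⁴ = 0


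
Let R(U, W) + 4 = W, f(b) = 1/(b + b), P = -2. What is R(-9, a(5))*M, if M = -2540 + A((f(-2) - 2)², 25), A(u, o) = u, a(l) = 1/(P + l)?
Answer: 446149/48 ≈ 9294.8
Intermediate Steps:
f(b) = 1/(2*b)
a(l) = 1/(-2 + l)
R(U, W) = -4 + W
M = -40559/16 (M = -2540 + ((½)/(-2) - 2)² = -2540 + ((½)*(-½) - 2)² = -2540 + (-¼ - 2)² = -2540 + (-9/4)² = -2540 + 81/16 = -40559/16 ≈ -2534.9)
R(-9, a(5))*M = (-4 + 1/(-2 + 5))*(-40559/16) = (-4 + 1/3)*(-40559/16) = (-4 + ⅓)*(-40559/16) = -11/3*(-40559/16) = 446149/48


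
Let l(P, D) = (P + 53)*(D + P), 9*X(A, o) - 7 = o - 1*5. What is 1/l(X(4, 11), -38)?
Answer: -81/161210 ≈ -0.00050245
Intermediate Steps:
X(A, o) = 2/9 + o/9 (X(A, o) = 7/9 + (o - 1*5)/9 = 7/9 + (o - 5)/9 = 7/9 + (-5 + o)/9 = 7/9 + (-5/9 + o/9) = 2/9 + o/9)
l(P, D) = (53 + P)*(D + P)
1/l(X(4, 11), -38) = 1/((2/9 + (1/9)*11)**2 + 53*(-38) + 53*(2/9 + (1/9)*11) - 38*(2/9 + (1/9)*11)) = 1/((2/9 + 11/9)**2 - 2014 + 53*(2/9 + 11/9) - 38*(2/9 + 11/9)) = 1/((13/9)**2 - 2014 + 53*(13/9) - 38*13/9) = 1/(169/81 - 2014 + 689/9 - 494/9) = 1/(-161210/81) = -81/161210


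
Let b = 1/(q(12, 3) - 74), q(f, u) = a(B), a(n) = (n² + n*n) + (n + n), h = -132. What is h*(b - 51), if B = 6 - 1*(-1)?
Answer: 127842/19 ≈ 6728.5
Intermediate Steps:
B = 7 (B = 6 + 1 = 7)
a(n) = 2*n + 2*n² (a(n) = (n² + n²) + 2*n = 2*n² + 2*n = 2*n + 2*n²)
q(f, u) = 112 (q(f, u) = 2*7*(1 + 7) = 2*7*8 = 112)
b = 1/38 (b = 1/(112 - 74) = 1/38 ≈ 0.026316)
h*(b - 51) = -132*(1/38 - 51) = -132*(-1937/38) = 127842/19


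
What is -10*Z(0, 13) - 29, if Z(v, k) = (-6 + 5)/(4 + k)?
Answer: -483/17 ≈ -28.412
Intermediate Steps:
Z(v, k) = -1/(4 + k)
-10*Z(0, 13) - 29 = -(-10)/(4 + 13) - 29 = -(-10)/17 - 29 = -10*(-1/17) - 29 = 10/17 - 29 = -483/17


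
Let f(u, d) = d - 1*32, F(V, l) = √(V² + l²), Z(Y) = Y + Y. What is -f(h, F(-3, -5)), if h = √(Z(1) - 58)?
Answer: 32 - √34 ≈ 26.169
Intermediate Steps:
Z(Y) = 2*Y
h = 2*I*√14 (h = √(2*1 - 58) = √(2 - 58) = √(-56) = 2*I*√14 ≈ 7.4833*I)
f(u, d) = -32 + d (f(u, d) = d - 32 = -32 + d)
-f(h, F(-3, -5)) = -(-32 + √((-3)² + (-5)²)) = -(-32 + √(9 + 25)) = -(-32 + √34) = 32 - √34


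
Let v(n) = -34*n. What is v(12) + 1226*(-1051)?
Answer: -1288934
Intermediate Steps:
v(12) + 1226*(-1051) = -34*12 + 1226*(-1051) = -408 - 1288526 = -1288934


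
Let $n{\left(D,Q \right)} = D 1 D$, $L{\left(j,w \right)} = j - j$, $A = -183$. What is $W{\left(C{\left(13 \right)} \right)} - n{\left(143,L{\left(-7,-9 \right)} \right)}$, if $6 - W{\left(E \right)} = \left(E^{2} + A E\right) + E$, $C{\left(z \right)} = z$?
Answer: $-18246$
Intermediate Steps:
$W{\left(E \right)} = 6 - E^{2} + 182 E$ ($W{\left(E \right)} = 6 - \left(\left(E^{2} - 183 E\right) + E\right) = 6 - \left(E^{2} - 182 E\right) = 6 - E^{2} + 182 E$)
$L{\left(j,w \right)} = 0$
$n{\left(D,Q \right)} = D^{2}$ ($n{\left(D,Q \right)} = D D = D^{2}$)
$W{\left(C{\left(13 \right)} \right)} - n{\left(143,L{\left(-7,-9 \right)} \right)} = \left(6 - 13^{2} + 182 \cdot 13\right) - 143^{2} = \left(6 - 169 + 2366\right) - 20449 = 2203 - 20449 = -18246$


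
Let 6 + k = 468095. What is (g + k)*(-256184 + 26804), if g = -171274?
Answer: -68083424700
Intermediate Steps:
k = 468089 (k = -6 + 468095 = 468089)
(g + k)*(-256184 + 26804) = (-171274 + 468089)*(-256184 + 26804) = 296815*(-229380) = -68083424700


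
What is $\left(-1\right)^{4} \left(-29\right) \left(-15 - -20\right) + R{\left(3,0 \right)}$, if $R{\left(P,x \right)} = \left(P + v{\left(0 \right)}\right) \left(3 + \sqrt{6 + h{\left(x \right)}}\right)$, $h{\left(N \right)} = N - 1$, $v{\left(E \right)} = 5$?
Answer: $-121 + 8 \sqrt{5} \approx -103.11$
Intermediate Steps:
$h{\left(N \right)} = -1 + N$ ($h{\left(N \right)} = N - 1 = -1 + N$)
$R{\left(P,x \right)} = \left(3 + \sqrt{5 + x}\right) \left(5 + P\right)$ ($R{\left(P,x \right)} = \left(P + 5\right) \left(3 + \sqrt{6 + \left(-1 + x\right)}\right) = \left(5 + P\right) \left(3 + \sqrt{5 + x}\right) = \left(3 + \sqrt{5 + x}\right) \left(5 + P\right)$)
$\left(-1\right)^{4} \left(-29\right) \left(-15 - -20\right) + R{\left(3,0 \right)} = \left(-1\right)^{4} \left(-29\right) \left(-15 - -20\right) + \left(15 + 3 \cdot 3 + 5 \sqrt{5 + 0} + 3 \sqrt{5 + 0}\right) = 1 \left(-29\right) \left(-15 + 20\right) + \left(15 + 9 + 5 \sqrt{5} + 3 \sqrt{5}\right) = \left(-29\right) 5 + \left(24 + 8 \sqrt{5}\right) = -145 + \left(24 + 8 \sqrt{5}\right) = -121 + 8 \sqrt{5}$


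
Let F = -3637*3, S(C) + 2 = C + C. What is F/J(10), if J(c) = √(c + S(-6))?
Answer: 10911*I/2 ≈ 5455.5*I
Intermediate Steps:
S(C) = -2 + 2*C (S(C) = -2 + (C + C) = -2 + 2*C)
J(c) = √(-14 + c) (J(c) = √(c + (-2 + 2*(-6))) = √(c + (-2 - 12)) = √(c - 14) = √(-14 + c))
F = -10911
F/J(10) = -10911/√(-14 + 10) = -10911*(-I/2) = -(-10911)*I/2 = 10911*I/2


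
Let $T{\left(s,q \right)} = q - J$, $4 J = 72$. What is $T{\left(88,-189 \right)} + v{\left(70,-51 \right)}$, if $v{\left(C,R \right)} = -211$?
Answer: $-418$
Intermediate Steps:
$J = 18$ ($J = \frac{1}{4} \cdot 72 = 18$)
$T{\left(s,q \right)} = -18 + q$ ($T{\left(s,q \right)} = q - 18 = -18 + q$)
$T{\left(88,-189 \right)} + v{\left(70,-51 \right)} = \left(-18 - 189\right) - 211 = -207 - 211 = -418$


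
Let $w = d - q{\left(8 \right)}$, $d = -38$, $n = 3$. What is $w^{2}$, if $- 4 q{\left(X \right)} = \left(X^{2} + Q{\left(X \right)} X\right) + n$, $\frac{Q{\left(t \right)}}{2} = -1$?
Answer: $\frac{10201}{16} \approx 637.56$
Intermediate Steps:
$Q{\left(t \right)} = -2$ ($Q{\left(t \right)} = 2 \left(-1\right) = -2$)
$q{\left(X \right)} = - \frac{3}{4} + \frac{X}{2} - \frac{X^{2}}{4}$ ($q{\left(X \right)} = - \frac{\left(X^{2} - 2 X\right) + 3}{4} = - \frac{3 + X^{2} - 2 X}{4} = - \frac{3}{4} + \frac{X}{2} - \frac{X^{2}}{4}$)
$w = - \frac{101}{4}$ ($w = -38 - \left(- \frac{3}{4} + \frac{1}{2} \cdot 8 - \frac{8^{2}}{4}\right) = -38 - \left(- \frac{3}{4} + 4 - 16\right) = -38 - - \frac{51}{4} = -38 + \frac{51}{4} = - \frac{101}{4} \approx -25.25$)
$w^{2} = \left(- \frac{101}{4}\right)^{2} = \frac{10201}{16}$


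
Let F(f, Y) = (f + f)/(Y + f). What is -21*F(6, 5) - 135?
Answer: -1737/11 ≈ -157.91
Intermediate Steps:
F(f, Y) = 2*f/(Y + f) (F(f, Y) = (2*f)/(Y + f) = 2*f/(Y + f))
-21*F(6, 5) - 135 = -42*6/(5 + 6) - 135 = -42*6/11 - 135 = -21*12/11 - 135 = -252/11 - 135 = -1737/11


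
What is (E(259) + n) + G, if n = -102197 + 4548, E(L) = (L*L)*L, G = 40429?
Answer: 17316759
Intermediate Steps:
E(L) = L**3 (E(L) = L**2*L = L**3)
n = -97649
(E(259) + n) + G = (259**3 - 97649) + 40429 = (17373979 - 97649) + 40429 = 17276330 + 40429 = 17316759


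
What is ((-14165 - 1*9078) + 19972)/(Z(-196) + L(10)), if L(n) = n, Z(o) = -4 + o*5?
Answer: 3271/974 ≈ 3.3583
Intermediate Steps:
Z(o) = -4 + 5*o
((-14165 - 1*9078) + 19972)/(Z(-196) + L(10)) = ((-14165 - 1*9078) + 19972)/((-4 + 5*(-196)) + 10) = ((-14165 - 9078) + 19972)/((-4 - 980) + 10) = (-23243 + 19972)/(-984 + 10) = -3271/(-974) = -3271*(-1/974) = 3271/974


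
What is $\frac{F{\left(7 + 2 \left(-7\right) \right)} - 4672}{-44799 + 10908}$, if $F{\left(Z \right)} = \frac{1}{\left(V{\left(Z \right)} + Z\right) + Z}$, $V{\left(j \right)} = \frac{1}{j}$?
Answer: $\frac{462535}{3355209} \approx 0.13786$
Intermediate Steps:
$F{\left(Z \right)} = \frac{1}{\frac{1}{Z} + 2 Z}$ ($F{\left(Z \right)} = \frac{1}{\left(\frac{1}{Z} + Z\right) + Z} = \frac{1}{\left(Z + \frac{1}{Z}\right) + Z} = \frac{1}{\frac{1}{Z} + 2 Z}$)
$\frac{F{\left(7 + 2 \left(-7\right) \right)} - 4672}{-44799 + 10908} = \frac{\frac{7 + 2 \left(-7\right)}{1 + 2 \left(7 + 2 \left(-7\right)\right)^{2}} - 4672}{-44799 + 10908} = \frac{\frac{7 - 14}{1 + 2 \left(7 - 14\right)^{2}} - 4672}{-33891} = \left(- \frac{7}{1 + 2 \left(-7\right)^{2}} - 4672\right) \left(- \frac{1}{33891}\right) = \left(- \frac{7}{1 + 2 \cdot 49} - 4672\right) \left(- \frac{1}{33891}\right) = \left(- \frac{7}{1 + 98} - 4672\right) \left(- \frac{1}{33891}\right) = \left(- \frac{7}{99} - 4672\right) \left(- \frac{1}{33891}\right) = \left(- \frac{462535}{99}\right) \left(- \frac{1}{33891}\right) = \frac{462535}{3355209}$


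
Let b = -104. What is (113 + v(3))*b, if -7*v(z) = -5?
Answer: -82784/7 ≈ -11826.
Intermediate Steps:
v(z) = 5/7 (v(z) = -1/7*(-5) = 5/7)
(113 + v(3))*b = (113 + 5/7)*(-104) = (796/7)*(-104) = -82784/7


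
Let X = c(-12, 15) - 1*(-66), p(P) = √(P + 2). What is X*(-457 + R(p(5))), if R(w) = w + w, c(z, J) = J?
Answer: -37017 + 162*√7 ≈ -36588.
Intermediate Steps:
p(P) = √(2 + P)
X = 81 (X = 15 - 1*(-66) = 15 + 66 = 81)
R(w) = 2*w
X*(-457 + R(p(5))) = 81*(-457 + 2*√(2 + 5)) = 81*(-457 + 2*√7) = -37017 + 162*√7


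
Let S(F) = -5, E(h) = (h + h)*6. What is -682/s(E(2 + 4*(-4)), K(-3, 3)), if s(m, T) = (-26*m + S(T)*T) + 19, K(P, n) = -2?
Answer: -682/4397 ≈ -0.15511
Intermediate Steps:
E(h) = 12*h (E(h) = (2*h)*6 = 12*h)
s(m, T) = 19 - 26*m - 5*T (s(m, T) = (-26*m - 5*T) + 19 = 19 - 26*m - 5*T)
-682/s(E(2 + 4*(-4)), K(-3, 3)) = -682/(19 - 312*(2 + 4*(-4)) - 5*(-2)) = -682/(19 - 312*(2 - 16) + 10) = -682/(19 - 312*(-14) + 10) = -682/(19 - 26*(-168) + 10) = -682/(19 + 4368 + 10) = -682/4397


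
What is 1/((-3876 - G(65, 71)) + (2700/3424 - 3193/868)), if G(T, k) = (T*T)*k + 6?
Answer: -5992/1820728461 ≈ -3.2910e-6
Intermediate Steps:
G(T, k) = 6 + k*T**2 (G(T, k) = T**2*k + 6 = k*T**2 + 6 = 6 + k*T**2)
1/((-3876 - G(65, 71)) + (2700/3424 - 3193/868)) = 1/((-3876 - (6 + 71*65**2)) + (2700/3424 - 3193/868)) = 1/((-3876 - (6 + 71*4225)) + (2700*(1/3424) - 3193*1/868)) = 1/((-3876 - (6 + 299975)) + (675/856 - 103/28)) = 1/((-3876 - 1*299981) - 17317/5992) = 1/((-3876 - 299981) - 17317/5992) = 1/(-303857 - 17317/5992) = 1/(-1820728461/5992) = -5992/1820728461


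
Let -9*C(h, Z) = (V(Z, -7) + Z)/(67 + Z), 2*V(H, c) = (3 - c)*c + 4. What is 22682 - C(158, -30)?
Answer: 839227/37 ≈ 22682.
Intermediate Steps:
V(H, c) = 2 + c*(3 - c)/2 (V(H, c) = ((3 - c)*c + 4)/2 = (c*(3 - c) + 4)/2 = (4 + c*(3 - c))/2 = 2 + c*(3 - c)/2)
C(h, Z) = -(-33 + Z)/(9*(67 + Z)) (C(h, Z) = -((2 - ½*(-7)² + (3/2)*(-7)) + Z)/(9*(67 + Z)) = -((2 - ½*49 - 21/2) + Z)/(9*(67 + Z)) = -((2 - 49/2 - 21/2) + Z)/(9*(67 + Z)) = -(-33 + Z)/(9*(67 + Z)))
22682 - C(158, -30) = 22682 - (33 - 1*(-30))/(9*(67 - 30)) = 22682 - (33 + 30)/(9*37) = 22682 - 63/(9*37) = 22682 - 1*7/37 = 22682 - 7/37 = 839227/37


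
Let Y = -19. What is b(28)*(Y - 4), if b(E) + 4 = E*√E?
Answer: 92 - 1288*√7 ≈ -3315.7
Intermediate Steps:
b(E) = -4 + E^(3/2) (b(E) = -4 + E*√E = -4 + E^(3/2))
b(28)*(Y - 4) = (-4 + 28^(3/2))*(-19 - 4) = (-4 + 56*√7)*(-23) = 92 - 1288*√7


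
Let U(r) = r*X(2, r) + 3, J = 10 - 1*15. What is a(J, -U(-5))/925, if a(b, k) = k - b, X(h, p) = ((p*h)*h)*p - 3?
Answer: 487/925 ≈ 0.52649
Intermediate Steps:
X(h, p) = -3 + h**2*p**2 (X(h, p) = ((h*p)*h)*p - 3 = (p*h**2)*p - 3 = h**2*p**2 - 3 = -3 + h**2*p**2)
J = -5 (J = 10 - 15 = -5)
U(r) = 3 + r*(-3 + 4*r**2) (U(r) = r*(-3 + 2**2*r**2) + 3 = r*(-3 + 4*r**2) + 3 = 3 + r*(-3 + 4*r**2))
a(J, -U(-5))/925 = (-(3 - 5*(-3 + 4*(-5)**2)) - 1*(-5))/925 = (-(3 - 5*(-3 + 4*25)) + 5)*(1/925) = (-(3 - 5*(-3 + 100)) + 5)*(1/925) = (-(3 - 5*97) + 5)*(1/925) = (-(3 - 485) + 5)*(1/925) = (-1*(-482) + 5)*(1/925) = (482 + 5)*(1/925) = 487*(1/925) = 487/925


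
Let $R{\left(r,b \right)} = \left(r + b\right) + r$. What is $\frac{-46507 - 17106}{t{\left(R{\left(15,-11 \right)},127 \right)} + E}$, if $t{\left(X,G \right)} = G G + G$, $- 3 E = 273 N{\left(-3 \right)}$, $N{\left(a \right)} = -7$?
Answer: $- \frac{63613}{16893} \approx -3.7656$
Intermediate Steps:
$R{\left(r,b \right)} = b + 2 r$ ($R{\left(r,b \right)} = \left(b + r\right) + r = b + 2 r$)
$E = 637$ ($E = - \frac{273 \left(-7\right)}{3} = \left(- \frac{1}{3}\right) \left(-1911\right) = 637$)
$t{\left(X,G \right)} = G + G^{2}$ ($t{\left(X,G \right)} = G^{2} + G = G + G^{2}$)
$\frac{-46507 - 17106}{t{\left(R{\left(15,-11 \right)},127 \right)} + E} = \frac{-46507 - 17106}{127 \left(1 + 127\right) + 637} = - \frac{63613}{127 \cdot 128 + 637} = - \frac{63613}{16256 + 637} = - \frac{63613}{16893}$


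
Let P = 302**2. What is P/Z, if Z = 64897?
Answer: 91204/64897 ≈ 1.4054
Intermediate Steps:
P = 91204
P/Z = 91204/64897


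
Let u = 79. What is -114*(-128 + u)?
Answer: 5586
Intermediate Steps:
-114*(-128 + u) = -114*(-128 + 79) = -114*(-49) = 5586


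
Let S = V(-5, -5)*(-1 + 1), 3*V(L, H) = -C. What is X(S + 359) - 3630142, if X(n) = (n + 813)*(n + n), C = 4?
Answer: -2788646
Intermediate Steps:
V(L, H) = -4/3 (V(L, H) = (-1*4)/3 = (⅓)*(-4) = -4/3)
S = 0 (S = -4*(-1 + 1)/3 = -4/3*0 = 0)
X(n) = 2*n*(813 + n) (X(n) = (813 + n)*(2*n) = 2*n*(813 + n))
X(S + 359) - 3630142 = 2*(0 + 359)*(813 + (0 + 359)) - 3630142 = 2*359*(813 + 359) - 3630142 = 2*359*1172 - 3630142 = 841496 - 3630142 = -2788646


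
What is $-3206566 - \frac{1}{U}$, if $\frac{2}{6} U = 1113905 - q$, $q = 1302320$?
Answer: $- \frac{1812495398669}{565245} \approx -3.2066 \cdot 10^{6}$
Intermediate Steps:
$U = -565245$ ($U = 3 \left(1113905 - 1302320\right) = 3 \left(-188415\right) = -565245$)
$-3206566 - \frac{1}{U} = -3206566 - \frac{1}{-565245} = -3206566 - - \frac{1}{565245} = -3206566 + \frac{1}{565245} = - \frac{1812495398669}{565245}$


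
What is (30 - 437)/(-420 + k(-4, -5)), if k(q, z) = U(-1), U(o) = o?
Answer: 407/421 ≈ 0.96675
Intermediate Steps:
k(q, z) = -1
(30 - 437)/(-420 + k(-4, -5)) = (30 - 437)/(-420 - 1) = -407/(-421) = -407*(-1/421) = 407/421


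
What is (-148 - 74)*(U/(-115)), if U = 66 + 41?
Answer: 23754/115 ≈ 206.56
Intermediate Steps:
U = 107
(-148 - 74)*(U/(-115)) = (-148 - 74)*(107/(-115)) = -23754*(-1)/115 = -222*(-107/115) = 23754/115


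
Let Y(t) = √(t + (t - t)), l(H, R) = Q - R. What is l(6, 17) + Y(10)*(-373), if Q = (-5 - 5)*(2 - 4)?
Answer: 3 - 373*√10 ≈ -1176.5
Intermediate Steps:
Q = 20 (Q = -10*(-2) = 20)
l(H, R) = 20 - R
Y(t) = √t (Y(t) = √(t + 0) = √t)
l(6, 17) + Y(10)*(-373) = (20 - 1*17) + √10*(-373) = (20 - 17) - 373*√10 = 3 - 373*√10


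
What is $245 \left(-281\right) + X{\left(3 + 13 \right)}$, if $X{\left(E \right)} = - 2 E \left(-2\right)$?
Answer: $-68781$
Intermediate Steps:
$X{\left(E \right)} = 4 E$
$245 \left(-281\right) + X{\left(3 + 13 \right)} = 245 \left(-281\right) + 4 \left(3 + 13\right) = -68845 + 4 \cdot 16 = -68845 + 64 = -68781$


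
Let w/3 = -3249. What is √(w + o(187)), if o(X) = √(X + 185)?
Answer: √(-9747 + 2*√93) ≈ 98.629*I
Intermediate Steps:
w = -9747 (w = 3*(-3249) = -9747)
o(X) = √(185 + X)
√(w + o(187)) = √(-9747 + √(185 + 187)) = √(-9747 + √372) = √(-9747 + 2*√93)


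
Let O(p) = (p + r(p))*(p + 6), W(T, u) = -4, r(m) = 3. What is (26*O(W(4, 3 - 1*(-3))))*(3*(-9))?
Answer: 1404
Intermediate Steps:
O(p) = (3 + p)*(6 + p) (O(p) = (p + 3)*(p + 6) = (3 + p)*(6 + p))
(26*O(W(4, 3 - 1*(-3))))*(3*(-9)) = (26*(18 + (-4)² + 9*(-4)))*(3*(-9)) = (26*(18 + 16 - 36))*(-27) = (26*(-2))*(-27) = -52*(-27) = 1404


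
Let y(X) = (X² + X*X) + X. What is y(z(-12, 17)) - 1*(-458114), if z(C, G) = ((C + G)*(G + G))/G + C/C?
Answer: 458367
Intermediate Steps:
z(C, G) = 1 + 2*C + 2*G (z(C, G) = ((C + G)*(2*G))/G + 1 = (2*G*(C + G))/G + 1 = (2*C + 2*G) + 1 = 1 + 2*C + 2*G)
y(X) = X + 2*X² (y(X) = (X² + X²) + X = 2*X² + X = X + 2*X²)
y(z(-12, 17)) - 1*(-458114) = (1 + 2*(-12) + 2*17)*(1 + 2*(1 + 2*(-12) + 2*17)) - 1*(-458114) = (1 - 24 + 34)*(1 + 2*(1 - 24 + 34)) + 458114 = 11*(1 + 2*11) + 458114 = 11*(1 + 22) + 458114 = 11*23 + 458114 = 253 + 458114 = 458367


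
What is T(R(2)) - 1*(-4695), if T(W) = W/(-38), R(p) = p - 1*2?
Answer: 4695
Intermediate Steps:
R(p) = -2 + p (R(p) = p - 2 = -2 + p)
T(W) = -W/38 (T(W) = W*(-1/38) = -W/38)
T(R(2)) - 1*(-4695) = -(-2 + 2)/38 - 1*(-4695) = -1/38*0 + 4695 = 0 + 4695 = 4695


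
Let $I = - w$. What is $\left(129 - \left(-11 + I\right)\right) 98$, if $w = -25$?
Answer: $11270$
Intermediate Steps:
$I = 25$ ($I = \left(-1\right) \left(-25\right) = 25$)
$\left(129 - \left(-11 + I\right)\right) 98 = \left(129 + \left(11 - 25\right)\right) 98 = \left(129 - 14\right) 98 = 115 \cdot 98 = 11270$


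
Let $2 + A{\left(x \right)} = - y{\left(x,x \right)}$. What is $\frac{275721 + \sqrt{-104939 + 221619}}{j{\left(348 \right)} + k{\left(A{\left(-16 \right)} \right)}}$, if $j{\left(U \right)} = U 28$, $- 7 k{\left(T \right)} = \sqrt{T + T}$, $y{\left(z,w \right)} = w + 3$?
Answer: $\frac{275721 + 2 \sqrt{29170}}{9744 - \frac{\sqrt{22}}{7}} \approx 28.333$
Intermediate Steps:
$y{\left(z,w \right)} = 3 + w$
$A{\left(x \right)} = -5 - x$ ($A{\left(x \right)} = -2 - \left(3 + x\right) = -5 - x$)
$k{\left(T \right)} = - \frac{\sqrt{2} \sqrt{T}}{7}$ ($k{\left(T \right)} = - \frac{\sqrt{T + T}}{7} = - \frac{\sqrt{2 T}}{7} = - \frac{\sqrt{2} \sqrt{T}}{7}$)
$j{\left(U \right)} = 28 U$
$\frac{275721 + \sqrt{-104939 + 221619}}{j{\left(348 \right)} + k{\left(A{\left(-16 \right)} \right)}} = \frac{275721 + \sqrt{-104939 + 221619}}{28 \cdot 348 - \frac{\sqrt{2} \sqrt{-5 - -16}}{7}} = \frac{275721 + \sqrt{116680}}{9744 - \frac{\sqrt{2} \sqrt{-5 + 16}}{7}} = \frac{275721 + 2 \sqrt{29170}}{9744 - \frac{\sqrt{2} \sqrt{11}}{7}} = \frac{275721 + 2 \sqrt{29170}}{9744 - \frac{\sqrt{22}}{7}}$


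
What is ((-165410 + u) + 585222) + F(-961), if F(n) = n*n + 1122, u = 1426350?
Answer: 2770805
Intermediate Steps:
F(n) = 1122 + n**2 (F(n) = n**2 + 1122 = 1122 + n**2)
((-165410 + u) + 585222) + F(-961) = ((-165410 + 1426350) + 585222) + (1122 + (-961)**2) = (1260940 + 585222) + (1122 + 923521) = 1846162 + 924643 = 2770805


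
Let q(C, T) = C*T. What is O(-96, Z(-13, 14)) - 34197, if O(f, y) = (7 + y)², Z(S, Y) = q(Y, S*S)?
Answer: 5596932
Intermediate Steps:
Z(S, Y) = Y*S² (Z(S, Y) = Y*(S*S) = Y*S²)
O(-96, Z(-13, 14)) - 34197 = (7 + 14*(-13)²)² - 34197 = (7 + 14*169)² - 34197 = (7 + 2366)² - 34197 = 2373² - 34197 = 5631129 - 34197 = 5596932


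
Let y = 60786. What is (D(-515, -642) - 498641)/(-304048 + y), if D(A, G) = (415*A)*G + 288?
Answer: -136713097/243262 ≈ -562.00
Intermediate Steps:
D(A, G) = 288 + 415*A*G (D(A, G) = 415*A*G + 288 = 288 + 415*A*G)
(D(-515, -642) - 498641)/(-304048 + y) = ((288 + 415*(-515)*(-642)) - 498641)/(-304048 + 60786) = ((288 + 137211450) - 498641)/(-243262) = (137211738 - 498641)*(-1/243262) = 136713097*(-1/243262) = -136713097/243262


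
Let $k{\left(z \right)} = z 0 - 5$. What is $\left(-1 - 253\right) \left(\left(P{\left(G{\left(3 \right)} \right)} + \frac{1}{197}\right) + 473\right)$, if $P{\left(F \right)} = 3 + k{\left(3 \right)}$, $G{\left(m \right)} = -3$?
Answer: $- \frac{23568152}{197} \approx -1.1964 \cdot 10^{5}$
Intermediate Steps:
$k{\left(z \right)} = -5$ ($k{\left(z \right)} = 0 - 5 = -5$)
$P{\left(F \right)} = -2$ ($P{\left(F \right)} = 3 - 5 = -2$)
$\left(-1 - 253\right) \left(\left(P{\left(G{\left(3 \right)} \right)} + \frac{1}{197}\right) + 473\right) = \left(-1 - 253\right) \left(\left(-2 + \frac{1}{197}\right) + 473\right) = - 254 \left(\left(-2 + \frac{1}{197}\right) + 473\right) = - 254 \left(- \frac{393}{197} + 473\right) = \left(-254\right) \frac{92788}{197} = - \frac{23568152}{197}$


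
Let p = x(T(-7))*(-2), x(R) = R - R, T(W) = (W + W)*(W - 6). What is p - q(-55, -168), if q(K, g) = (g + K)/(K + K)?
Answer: -223/110 ≈ -2.0273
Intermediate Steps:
T(W) = 2*W*(-6 + W) (T(W) = (2*W)*(-6 + W) = 2*W*(-6 + W))
x(R) = 0
q(K, g) = (K + g)/(2*K) (q(K, g) = (K + g)/((2*K)) = (K + g)*(1/(2*K)) = (K + g)/(2*K))
p = 0 (p = 0*(-2) = 0)
p - q(-55, -168) = 0 - (-55 - 168)/(2*(-55)) = 0 - (-1)*(-223)/(2*55) = 0 - 1*223/110 = 0 - 223/110 = -223/110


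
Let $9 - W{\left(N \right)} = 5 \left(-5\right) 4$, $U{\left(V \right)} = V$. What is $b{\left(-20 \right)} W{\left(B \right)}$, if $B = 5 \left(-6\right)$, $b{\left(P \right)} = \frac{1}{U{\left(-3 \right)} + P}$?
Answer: $- \frac{109}{23} \approx -4.7391$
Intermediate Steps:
$b{\left(P \right)} = \frac{1}{-3 + P}$
$B = -30$
$W{\left(N \right)} = 109$ ($W{\left(N \right)} = 9 - 5 \left(-5\right) 4 = 9 - \left(-25\right) 4 = 9 - -100 = 9 + 100 = 109$)
$b{\left(-20 \right)} W{\left(B \right)} = \frac{1}{-3 - 20} \cdot 109 = \frac{1}{-23} \cdot 109 = \left(- \frac{1}{23}\right) 109 = - \frac{109}{23}$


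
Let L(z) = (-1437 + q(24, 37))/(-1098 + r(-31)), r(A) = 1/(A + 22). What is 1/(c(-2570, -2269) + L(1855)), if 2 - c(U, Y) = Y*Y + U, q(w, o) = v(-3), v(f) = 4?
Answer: -9883/50855819790 ≈ -1.9433e-7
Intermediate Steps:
q(w, o) = 4
r(A) = 1/(22 + A)
c(U, Y) = 2 - U - Y² (c(U, Y) = 2 - (Y*Y + U) = 2 - (Y² + U) = 2 - (U + Y²) = 2 + (-U - Y²) = 2 - U - Y²)
L(z) = 12897/9883 (L(z) = (-1437 + 4)/(-1098 + 1/(22 - 31)) = -1433/(-1098 + 1/(-9)) = -1433/(-1098 - ⅑) = -1433/(-9883/9) = -1433*(-9/9883) = 12897/9883)
1/(c(-2570, -2269) + L(1855)) = 1/((2 - 1*(-2570) - 1*(-2269)²) + 12897/9883) = 1/((2 + 2570 - 1*5148361) + 12897/9883) = 1/((2 + 2570 - 5148361) + 12897/9883) = 1/(-5145789 + 12897/9883) = 1/(-50855819790/9883) = -9883/50855819790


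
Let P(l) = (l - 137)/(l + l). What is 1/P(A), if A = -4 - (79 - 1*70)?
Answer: 13/75 ≈ 0.17333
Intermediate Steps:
A = -13 (A = -4 - (79 - 70) = -4 - 1*9 = -4 - 9 = -13)
P(l) = (-137 + l)/(2*l) (P(l) = (-137 + l)/((2*l)) = (-137 + l)*(1/(2*l)) = (-137 + l)/(2*l))
1/P(A) = 1/((½)*(-137 - 13)/(-13)) = 1/((½)*(-1/13)*(-150)) = 1/(75/13) = 13/75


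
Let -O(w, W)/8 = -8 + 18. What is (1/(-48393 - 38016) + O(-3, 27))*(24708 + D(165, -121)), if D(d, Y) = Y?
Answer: -169963071227/86409 ≈ -1.9670e+6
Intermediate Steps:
O(w, W) = -80 (O(w, W) = -8*(-8 + 18) = -8*10 = -80)
(1/(-48393 - 38016) + O(-3, 27))*(24708 + D(165, -121)) = (1/(-48393 - 38016) - 80)*(24708 - 121) = (1/(-86409) - 80)*24587 = (-1/86409 - 80)*24587 = -6912721/86409*24587 = -169963071227/86409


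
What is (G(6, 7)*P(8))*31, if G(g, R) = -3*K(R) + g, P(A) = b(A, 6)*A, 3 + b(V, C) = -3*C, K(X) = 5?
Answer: 46872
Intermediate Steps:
b(V, C) = -3 - 3*C
P(A) = -21*A (P(A) = (-3 - 3*6)*A = (-3 - 18)*A = -21*A)
G(g, R) = -15 + g (G(g, R) = -3*5 + g = -15 + g)
(G(6, 7)*P(8))*31 = ((-15 + 6)*(-21*8))*31 = -9*(-168)*31 = 1512*31 = 46872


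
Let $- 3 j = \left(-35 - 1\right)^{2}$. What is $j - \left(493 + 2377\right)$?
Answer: $-3302$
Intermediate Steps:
$j = -432$ ($j = - \frac{\left(-35 - 1\right)^{2}}{3} = - \frac{\left(-36\right)^{2}}{3} = \left(- \frac{1}{3}\right) 1296 = -432$)
$j - \left(493 + 2377\right) = -432 - \left(493 + 2377\right) = -432 - 2870 = -3302$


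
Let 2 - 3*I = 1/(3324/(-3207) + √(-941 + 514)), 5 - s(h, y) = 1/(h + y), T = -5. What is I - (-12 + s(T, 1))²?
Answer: -1054178195473/23480957328 + 1142761*I*√427/1467559833 ≈ -44.895 + 0.016091*I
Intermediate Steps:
s(h, y) = 5 - 1/(h + y)
I = ⅔ - 1/(3*(-1108/1069 + I*√427)) (I = ⅔ - 1/(3*(3324/(-3207) + √(-941 + 514))) = ⅔ - 1/(3*(3324*(-1/3207) + √(-427))) = ⅔ - 1/(3*(-1108/1069 + I*√427)) ≈ 0.66747 + 0.016091*I)
I - (-12 + s(T, 1))² = (979557674/1467559833 + 1142761*I*√427/1467559833) - (-12 + (-1 + 5*(-5) + 5*1)/(-5 + 1))² = (979557674/1467559833 + 1142761*I*√427/1467559833) - (-12 + (-1 - 25 + 5)/(-4))² = (979557674/1467559833 + 1142761*I*√427/1467559833) - (-12 - ¼*(-21))² = (979557674/1467559833 + 1142761*I*√427/1467559833) - (-12 + 21/4)² = (979557674/1467559833 + 1142761*I*√427/1467559833) - (-27/4)² = (979557674/1467559833 + 1142761*I*√427/1467559833) - 1*729/16 = (979557674/1467559833 + 1142761*I*√427/1467559833) - 729/16 = -1054178195473/23480957328 + 1142761*I*√427/1467559833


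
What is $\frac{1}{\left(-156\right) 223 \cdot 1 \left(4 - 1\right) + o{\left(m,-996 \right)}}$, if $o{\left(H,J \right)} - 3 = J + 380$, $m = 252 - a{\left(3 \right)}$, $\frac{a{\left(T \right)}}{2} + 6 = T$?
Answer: $- \frac{1}{104977} \approx -9.5259 \cdot 10^{-6}$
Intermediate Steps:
$a{\left(T \right)} = -12 + 2 T$
$m = 258$ ($m = 252 - \left(-12 + 2 \cdot 3\right) = 252 - \left(-12 + 6\right) = 252 - -6 = 252 + 6 = 258$)
$o{\left(H,J \right)} = 383 + J$ ($o{\left(H,J \right)} = 3 + \left(J + 380\right) = 3 + \left(380 + J\right) = 383 + J$)
$\frac{1}{\left(-156\right) 223 \cdot 1 \left(4 - 1\right) + o{\left(m,-996 \right)}} = \frac{1}{\left(-156\right) 223 \cdot 1 \left(4 - 1\right) + \left(383 - 996\right)} = \frac{1}{- 34788 \cdot 1 \cdot 3 - 613} = \frac{1}{\left(-34788\right) 3 - 613} = \frac{1}{-104364 - 613} = \frac{1}{-104977} = - \frac{1}{104977}$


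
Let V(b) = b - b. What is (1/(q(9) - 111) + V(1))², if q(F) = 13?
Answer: 1/9604 ≈ 0.00010412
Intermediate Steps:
V(b) = 0
(1/(q(9) - 111) + V(1))² = (1/(13 - 111) + 0)² = (1/(-98) + 0)² = (-1/98 + 0)² = (-1/98)² = 1/9604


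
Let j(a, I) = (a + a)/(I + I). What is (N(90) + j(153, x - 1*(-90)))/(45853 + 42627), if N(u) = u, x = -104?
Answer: 1107/1238720 ≈ 0.00089366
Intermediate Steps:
j(a, I) = a/I (j(a, I) = (2*a)/((2*I)) = (2*a)*(1/(2*I)) = a/I)
(N(90) + j(153, x - 1*(-90)))/(45853 + 42627) = (90 + 153/(-104 - 1*(-90)))/(45853 + 42627) = (90 + 153/(-104 + 90))/88480 = (90 + 153/(-14))*(1/88480) = (90 + 153*(-1/14))*(1/88480) = (90 - 153/14)*(1/88480) = (1107/14)*(1/88480) = 1107/1238720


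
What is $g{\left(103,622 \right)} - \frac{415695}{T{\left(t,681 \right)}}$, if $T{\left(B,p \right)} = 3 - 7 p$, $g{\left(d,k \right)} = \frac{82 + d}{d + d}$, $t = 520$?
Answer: $\frac{14419085}{163564} \approx 88.156$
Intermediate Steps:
$g{\left(d,k \right)} = \frac{82 + d}{2 d}$
$g{\left(103,622 \right)} - \frac{415695}{T{\left(t,681 \right)}} = \frac{82 + 103}{2 \cdot 103} - \frac{415695}{3 - 4767} = \frac{1}{2} \cdot \frac{1}{103} \cdot 185 - \frac{415695}{3 - 4767} = \frac{185}{206} - \frac{415695}{-4764} = \frac{185}{206} - - \frac{138565}{1588} = \frac{185}{206} + \frac{138565}{1588} = \frac{14419085}{163564}$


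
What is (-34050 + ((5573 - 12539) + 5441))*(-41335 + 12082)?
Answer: 1040675475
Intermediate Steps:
(-34050 + ((5573 - 12539) + 5441))*(-41335 + 12082) = (-34050 + (-6966 + 5441))*(-29253) = (-34050 - 1525)*(-29253) = -35575*(-29253) = 1040675475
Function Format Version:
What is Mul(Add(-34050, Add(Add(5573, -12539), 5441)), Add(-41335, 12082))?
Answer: 1040675475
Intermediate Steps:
Mul(Add(-34050, Add(Add(5573, -12539), 5441)), Add(-41335, 12082)) = Mul(Add(-34050, Add(-6966, 5441)), -29253) = Mul(Add(-34050, -1525), -29253) = Mul(-35575, -29253) = 1040675475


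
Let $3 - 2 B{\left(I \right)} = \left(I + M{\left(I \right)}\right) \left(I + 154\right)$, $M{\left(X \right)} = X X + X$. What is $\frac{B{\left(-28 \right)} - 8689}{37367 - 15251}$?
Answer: $- \frac{109103}{44232} \approx -2.4666$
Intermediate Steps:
$M{\left(X \right)} = X + X^{2}$ ($M{\left(X \right)} = X^{2} + X = X + X^{2}$)
$B{\left(I \right)} = \frac{3}{2} - \frac{\left(154 + I\right) \left(I + I \left(1 + I\right)\right)}{2}$ ($B{\left(I \right)} = \frac{3}{2} - \frac{\left(I + I \left(1 + I\right)\right) \left(I + 154\right)}{2} = \frac{3}{2} - \frac{\left(I + I \left(1 + I\right)\right) \left(154 + I\right)}{2} = \frac{3}{2} - \frac{\left(154 + I\right) \left(I + I \left(1 + I\right)\right)}{2}$)
$\frac{B{\left(-28 \right)} - 8689}{37367 - 15251} = \frac{\left(\frac{3}{2} - -4312 - 78 \left(-28\right)^{2} - \frac{\left(-28\right)^{3}}{2}\right) - 8689}{37367 - 15251} = \frac{\left(\frac{3}{2} + 4312 - 61152 - -10976\right) - 8689}{22116} = \left(\left(\frac{3}{2} + 4312 - 61152 + 10976\right) - 8689\right) \frac{1}{22116} = \left(- \frac{91725}{2} - 8689\right) \frac{1}{22116} = \left(- \frac{109103}{2}\right) \frac{1}{22116} = - \frac{109103}{44232}$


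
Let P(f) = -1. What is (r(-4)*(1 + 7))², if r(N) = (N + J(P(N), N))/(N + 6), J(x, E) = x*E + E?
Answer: 256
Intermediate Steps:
J(x, E) = E + E*x (J(x, E) = E*x + E = E + E*x)
r(N) = N/(6 + N) (r(N) = (N + N*(1 - 1))/(N + 6) = (N + N*0)/(6 + N) = (N + 0)/(6 + N) = N/(6 + N))
(r(-4)*(1 + 7))² = ((-4/(6 - 4))*(1 + 7))² = (-4/2*8)² = (-4*½*8)² = (-2*8)² = (-16)² = 256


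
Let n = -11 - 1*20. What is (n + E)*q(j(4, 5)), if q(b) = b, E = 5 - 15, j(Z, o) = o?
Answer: -205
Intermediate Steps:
n = -31 (n = -11 - 20 = -31)
E = -10
(n + E)*q(j(4, 5)) = (-31 - 10)*5 = -41*5 = -205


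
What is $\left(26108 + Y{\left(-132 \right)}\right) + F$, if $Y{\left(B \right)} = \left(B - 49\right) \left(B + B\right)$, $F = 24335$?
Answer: $98227$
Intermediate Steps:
$Y{\left(B \right)} = 2 B \left(-49 + B\right)$ ($Y{\left(B \right)} = \left(-49 + B\right) 2 B = 2 B \left(-49 + B\right)$)
$\left(26108 + Y{\left(-132 \right)}\right) + F = \left(26108 + 2 \left(-132\right) \left(-49 - 132\right)\right) + 24335 = \left(26108 + 2 \left(-132\right) \left(-181\right)\right) + 24335 = \left(26108 + 47784\right) + 24335 = 73892 + 24335 = 98227$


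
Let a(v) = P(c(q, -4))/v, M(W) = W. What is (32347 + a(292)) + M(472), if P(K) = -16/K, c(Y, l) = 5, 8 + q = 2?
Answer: 11978931/365 ≈ 32819.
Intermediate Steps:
q = -6 (q = -8 + 2 = -6)
a(v) = -16/(5*v) (a(v) = (-16/5)/v = (-16*1/5)/v = -16/(5*v))
(32347 + a(292)) + M(472) = (32347 - 16/5/292) + 472 = (32347 - 16/5*1/292) + 472 = (32347 - 4/365) + 472 = 11806651/365 + 472 = 11978931/365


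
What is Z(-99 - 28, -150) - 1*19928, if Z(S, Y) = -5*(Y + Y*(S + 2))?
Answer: -112928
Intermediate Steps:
Z(S, Y) = -5*Y - 5*Y*(2 + S) (Z(S, Y) = -5*(Y + Y*(2 + S)) = -5*Y - 5*Y*(2 + S))
Z(-99 - 28, -150) - 1*19928 = -5*(-150)*(3 + (-99 - 28)) - 1*19928 = -5*(-150)*(3 - 127) - 19928 = -5*(-150)*(-124) - 19928 = -93000 - 19928 = -112928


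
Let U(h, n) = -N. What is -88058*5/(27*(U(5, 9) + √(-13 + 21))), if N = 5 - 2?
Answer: 440290/9 + 880580*√2/27 ≈ 95044.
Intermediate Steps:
N = 3
U(h, n) = -3 (U(h, n) = -1*3 = -3)
-88058*5/(27*(U(5, 9) + √(-13 + 21))) = -88058*5/(27*(-3 + √(-13 + 21))) = -88058*5/(27*(-3 + √8)) = -88058*5/(27*(-3 + 2*√2)) = -88058/(-81/5 + 54*√2/5)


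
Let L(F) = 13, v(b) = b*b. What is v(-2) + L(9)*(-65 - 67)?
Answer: -1712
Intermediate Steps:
v(b) = b²
v(-2) + L(9)*(-65 - 67) = (-2)² + 13*(-65 - 67) = 4 + 13*(-132) = 4 - 1716 = -1712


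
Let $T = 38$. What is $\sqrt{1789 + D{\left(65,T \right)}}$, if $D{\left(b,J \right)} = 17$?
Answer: $\sqrt{1806} \approx 42.497$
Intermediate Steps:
$\sqrt{1789 + D{\left(65,T \right)}} = \sqrt{1789 + 17} = \sqrt{1806}$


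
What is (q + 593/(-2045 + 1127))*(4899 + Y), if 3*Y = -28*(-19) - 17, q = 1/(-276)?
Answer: -104320093/31671 ≈ -3293.9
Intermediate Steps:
q = -1/276 ≈ -0.0036232
Y = 515/3 (Y = (-28*(-19) - 17)/3 = (532 - 17)/3 = (⅓)*515 = 515/3 ≈ 171.67)
(q + 593/(-2045 + 1127))*(4899 + Y) = (-1/276 + 593/(-2045 + 1127))*(4899 + 515/3) = (-1/276 + 593/(-918))*(15212/3) = (-1/276 + 593*(-1/918))*(15212/3) = (-1/276 - 593/918)*(15212/3) = -27431/42228*15212/3 = -104320093/31671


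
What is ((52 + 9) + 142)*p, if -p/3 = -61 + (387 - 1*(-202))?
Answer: -321552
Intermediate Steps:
p = -1584 (p = -3*(-61 + (387 - 1*(-202))) = -3*(-61 + (387 + 202)) = -3*(-61 + 589) = -3*528 = -1584)
((52 + 9) + 142)*p = ((52 + 9) + 142)*(-1584) = (61 + 142)*(-1584) = 203*(-1584) = -321552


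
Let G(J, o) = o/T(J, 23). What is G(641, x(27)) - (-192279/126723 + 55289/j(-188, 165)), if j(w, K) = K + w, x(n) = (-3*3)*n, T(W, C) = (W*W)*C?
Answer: 960202914125665/399188559383 ≈ 2405.4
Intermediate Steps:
T(W, C) = C*W² (T(W, C) = W²*C = C*W²)
x(n) = -9*n
G(J, o) = o/(23*J²) (G(J, o) = o/((23*J²)) = o*(1/(23*J²)) = o/(23*J²))
G(641, x(27)) - (-192279/126723 + 55289/j(-188, 165)) = (1/23)*(-9*27)/641² - (-192279/126723 + 55289/(165 - 188)) = (1/23)*(-243)*(1/410881) - (-192279*1/126723 + 55289/(-23)) = -243/9450263 - (-64093/42241 + 55289*(-1/23)) = -243/9450263 - (-64093/42241 - 55289/23) = -243/9450263 - 1*(-2336936788/971543) = -243/9450263 + 2336936788/971543 = 960202914125665/399188559383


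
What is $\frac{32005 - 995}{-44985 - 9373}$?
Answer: $- \frac{15505}{27179} \approx -0.57048$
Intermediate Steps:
$\frac{32005 - 995}{-44985 - 9373} = \frac{31010}{-54358} = 31010 \left(- \frac{1}{54358}\right) = - \frac{15505}{27179}$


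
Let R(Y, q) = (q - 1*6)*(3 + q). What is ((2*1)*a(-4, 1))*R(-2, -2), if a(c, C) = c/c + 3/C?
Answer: -64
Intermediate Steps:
R(Y, q) = (-6 + q)*(3 + q) (R(Y, q) = (q - 6)*(3 + q) = (-6 + q)*(3 + q))
a(c, C) = 1 + 3/C
((2*1)*a(-4, 1))*R(-2, -2) = ((2*1)*((3 + 1)/1))*(-18 + (-2)² - 3*(-2)) = (2*(1*4))*(-18 + 4 + 6) = (2*4)*(-8) = 8*(-8) = -64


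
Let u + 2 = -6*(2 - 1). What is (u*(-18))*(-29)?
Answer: -4176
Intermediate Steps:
u = -8 (u = -2 - 6*(2 - 1) = -2 - 6*1 = -2 - 6 = -8)
(u*(-18))*(-29) = -8*(-18)*(-29) = 144*(-29) = -4176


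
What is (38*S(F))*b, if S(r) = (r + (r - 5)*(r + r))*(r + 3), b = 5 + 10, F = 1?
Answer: -15960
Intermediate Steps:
b = 15
S(r) = (3 + r)*(r + 2*r*(-5 + r)) (S(r) = (r + (-5 + r)*(2*r))*(3 + r) = (r + 2*r*(-5 + r))*(3 + r) = (3 + r)*(r + 2*r*(-5 + r)))
(38*S(F))*b = (38*(1*(-27 - 3*1 + 2*1²)))*15 = (38*(1*(-27 - 3 + 2*1)))*15 = (38*(1*(-27 - 3 + 2)))*15 = (38*(1*(-28)))*15 = (38*(-28))*15 = -1064*15 = -15960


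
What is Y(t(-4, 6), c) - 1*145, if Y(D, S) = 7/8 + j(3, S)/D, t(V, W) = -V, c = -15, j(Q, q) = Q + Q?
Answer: -1141/8 ≈ -142.63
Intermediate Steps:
j(Q, q) = 2*Q
Y(D, S) = 7/8 + 6/D (Y(D, S) = 7/8 + (2*3)/D = 7*(1/8) + 6/D = 7/8 + 6/D)
Y(t(-4, 6), c) - 1*145 = (7/8 + 6/((-1*(-4)))) - 1*145 = (7/8 + 6/4) - 145 = (7/8 + 6*(1/4)) - 145 = (7/8 + 3/2) - 145 = 19/8 - 145 = -1141/8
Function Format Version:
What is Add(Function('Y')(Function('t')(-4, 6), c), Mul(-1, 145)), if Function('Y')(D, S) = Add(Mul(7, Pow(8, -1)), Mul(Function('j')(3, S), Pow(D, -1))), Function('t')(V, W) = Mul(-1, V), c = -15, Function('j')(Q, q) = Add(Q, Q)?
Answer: Rational(-1141, 8) ≈ -142.63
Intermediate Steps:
Function('j')(Q, q) = Mul(2, Q)
Function('Y')(D, S) = Add(Rational(7, 8), Mul(6, Pow(D, -1))) (Function('Y')(D, S) = Add(Mul(7, Pow(8, -1)), Mul(Mul(2, 3), Pow(D, -1))) = Add(Mul(7, Rational(1, 8)), Mul(6, Pow(D, -1))) = Add(Rational(7, 8), Mul(6, Pow(D, -1))))
Add(Function('Y')(Function('t')(-4, 6), c), Mul(-1, 145)) = Add(Add(Rational(7, 8), Mul(6, Pow(Mul(-1, -4), -1))), Mul(-1, 145)) = Add(Add(Rational(7, 8), Mul(6, Pow(4, -1))), -145) = Add(Add(Rational(7, 8), Mul(6, Rational(1, 4))), -145) = Add(Add(Rational(7, 8), Rational(3, 2)), -145) = Add(Rational(19, 8), -145) = Rational(-1141, 8)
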